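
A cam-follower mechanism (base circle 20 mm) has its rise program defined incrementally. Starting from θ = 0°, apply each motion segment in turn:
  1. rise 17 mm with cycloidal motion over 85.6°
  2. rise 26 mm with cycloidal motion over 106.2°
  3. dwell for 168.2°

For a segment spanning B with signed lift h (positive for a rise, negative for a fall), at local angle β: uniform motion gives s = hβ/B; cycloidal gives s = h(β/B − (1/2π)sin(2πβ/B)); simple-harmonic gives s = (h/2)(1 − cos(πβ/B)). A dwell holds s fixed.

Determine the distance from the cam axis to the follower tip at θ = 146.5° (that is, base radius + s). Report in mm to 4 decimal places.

seg 1 [0°–85.6°] cycloidal, h=17: full span → s += 17 → s = 17.0000
seg 2 [85.6°–191.8°] cycloidal, h=26: θ=146.5° here. β=60.9, B=106.2. 26·(0.5734 − sin(2π·0.5734)/(2π)) = 16.7521 → s = 33.7521
radial distance = base radius + s = 20 + 33.7521 = 53.7521

53.7521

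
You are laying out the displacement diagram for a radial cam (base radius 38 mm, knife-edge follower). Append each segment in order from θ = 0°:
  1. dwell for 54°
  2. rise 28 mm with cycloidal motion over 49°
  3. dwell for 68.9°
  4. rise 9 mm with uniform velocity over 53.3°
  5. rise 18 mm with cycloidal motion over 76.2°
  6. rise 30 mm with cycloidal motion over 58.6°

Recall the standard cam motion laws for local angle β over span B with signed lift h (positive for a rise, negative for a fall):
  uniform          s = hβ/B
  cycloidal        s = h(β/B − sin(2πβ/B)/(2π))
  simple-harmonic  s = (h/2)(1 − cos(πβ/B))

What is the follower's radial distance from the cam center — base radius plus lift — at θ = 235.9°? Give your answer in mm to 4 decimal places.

seg 1 [0°–54°] dwell: s stays 0.0000
seg 2 [54°–103°] cycloidal, h=28: full span → s += 28 → s = 28.0000
seg 3 [103°–171.9°] dwell: s stays 28.0000
seg 4 [171.9°–225.2°] uniform, h=9: full span → s += 9 → s = 37.0000
seg 5 [225.2°–301.4°] cycloidal, h=18: θ=235.9° here. β=10.7, B=76.2. 18·(0.1404 − sin(2π·0.1404)/(2π)) = 0.3154 → s = 37.3154
radial distance = base radius + s = 38 + 37.3154 = 75.3154

75.3154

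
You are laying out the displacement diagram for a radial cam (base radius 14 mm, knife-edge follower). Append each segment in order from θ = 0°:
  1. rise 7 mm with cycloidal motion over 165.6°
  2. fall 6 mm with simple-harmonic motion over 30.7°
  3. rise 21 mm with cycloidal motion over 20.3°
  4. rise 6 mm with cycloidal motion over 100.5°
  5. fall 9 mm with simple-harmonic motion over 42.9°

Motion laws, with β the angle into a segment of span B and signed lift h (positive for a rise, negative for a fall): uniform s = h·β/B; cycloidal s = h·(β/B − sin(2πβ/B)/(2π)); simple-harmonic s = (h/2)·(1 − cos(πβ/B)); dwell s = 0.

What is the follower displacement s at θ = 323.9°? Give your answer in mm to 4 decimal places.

seg 1 [0°–165.6°] cycloidal, h=7: full span → s += 7 → s = 7.0000
seg 2 [165.6°–196.3°] simple-harmonic, h=-6: full span → s += -6 → s = 1.0000
seg 3 [196.3°–216.6°] cycloidal, h=21: full span → s += 21 → s = 22.0000
seg 4 [216.6°–317.1°] cycloidal, h=6: full span → s += 6 → s = 28.0000
seg 5 [317.1°–360°] simple-harmonic, h=-9: θ=323.9° here. β=6.8, B=42.9. -9/2·(1 − cos(π·0.1585)) = -0.5465 → s = 27.4535

27.4535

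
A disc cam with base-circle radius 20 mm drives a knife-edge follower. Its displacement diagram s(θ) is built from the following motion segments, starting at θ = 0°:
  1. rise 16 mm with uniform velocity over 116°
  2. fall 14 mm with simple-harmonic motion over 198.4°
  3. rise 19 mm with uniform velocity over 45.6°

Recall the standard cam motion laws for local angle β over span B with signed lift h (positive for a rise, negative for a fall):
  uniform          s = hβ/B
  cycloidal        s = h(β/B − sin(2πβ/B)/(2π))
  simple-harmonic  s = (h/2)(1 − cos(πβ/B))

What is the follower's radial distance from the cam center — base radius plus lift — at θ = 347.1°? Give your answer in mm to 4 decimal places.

seg 1 [0°–116°] uniform, h=16: full span → s += 16 → s = 16.0000
seg 2 [116°–314.4°] simple-harmonic, h=-14: full span → s += -14 → s = 2.0000
seg 3 [314.4°–360°] uniform, h=19: θ=347.1° here. β=32.7, B=45.6. 19·32.7/45.6 = 13.6250 → s = 15.6250
radial distance = base radius + s = 20 + 15.6250 = 35.6250

35.6250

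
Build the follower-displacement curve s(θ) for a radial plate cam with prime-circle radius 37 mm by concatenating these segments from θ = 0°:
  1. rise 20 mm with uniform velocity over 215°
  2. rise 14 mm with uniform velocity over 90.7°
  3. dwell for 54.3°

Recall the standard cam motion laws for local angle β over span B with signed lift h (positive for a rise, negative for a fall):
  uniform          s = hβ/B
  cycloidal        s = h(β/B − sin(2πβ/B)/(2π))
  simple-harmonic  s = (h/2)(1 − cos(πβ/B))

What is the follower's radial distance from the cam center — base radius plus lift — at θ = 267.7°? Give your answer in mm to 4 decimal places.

seg 1 [0°–215°] uniform, h=20: full span → s += 20 → s = 20.0000
seg 2 [215°–305.7°] uniform, h=14: θ=267.7° here. β=52.7, B=90.7. 14·52.7/90.7 = 8.1345 → s = 28.1345
radial distance = base radius + s = 37 + 28.1345 = 65.1345

65.1345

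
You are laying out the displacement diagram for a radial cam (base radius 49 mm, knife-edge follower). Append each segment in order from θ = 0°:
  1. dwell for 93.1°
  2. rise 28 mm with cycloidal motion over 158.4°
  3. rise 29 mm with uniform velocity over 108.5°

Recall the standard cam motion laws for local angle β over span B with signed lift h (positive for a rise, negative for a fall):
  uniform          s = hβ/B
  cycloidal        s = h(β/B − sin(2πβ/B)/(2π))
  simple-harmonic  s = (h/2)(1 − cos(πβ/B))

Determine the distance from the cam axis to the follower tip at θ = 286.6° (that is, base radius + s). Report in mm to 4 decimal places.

seg 1 [0°–93.1°] dwell: s stays 0.0000
seg 2 [93.1°–251.5°] cycloidal, h=28: full span → s += 28 → s = 28.0000
seg 3 [251.5°–360°] uniform, h=29: θ=286.6° here. β=35.1, B=108.5. 29·35.1/108.5 = 9.3816 → s = 37.3816
radial distance = base radius + s = 49 + 37.3816 = 86.3816

86.3816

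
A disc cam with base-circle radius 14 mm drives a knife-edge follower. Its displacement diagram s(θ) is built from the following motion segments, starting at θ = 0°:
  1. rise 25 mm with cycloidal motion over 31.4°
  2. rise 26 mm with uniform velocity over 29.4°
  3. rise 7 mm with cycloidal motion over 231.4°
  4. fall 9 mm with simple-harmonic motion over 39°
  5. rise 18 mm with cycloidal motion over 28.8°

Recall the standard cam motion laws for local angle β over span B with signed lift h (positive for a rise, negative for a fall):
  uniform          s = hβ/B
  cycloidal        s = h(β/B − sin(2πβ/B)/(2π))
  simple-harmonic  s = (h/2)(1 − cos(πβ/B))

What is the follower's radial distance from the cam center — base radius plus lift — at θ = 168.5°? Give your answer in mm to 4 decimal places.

seg 1 [0°–31.4°] cycloidal, h=25: full span → s += 25 → s = 25.0000
seg 2 [31.4°–60.8°] uniform, h=26: full span → s += 26 → s = 51.0000
seg 3 [60.8°–292.2°] cycloidal, h=7: θ=168.5° here. β=107.7, B=231.4. 7·(0.4654 − sin(2π·0.4654)/(2π)) = 3.0179 → s = 54.0179
radial distance = base radius + s = 14 + 54.0179 = 68.0179

68.0179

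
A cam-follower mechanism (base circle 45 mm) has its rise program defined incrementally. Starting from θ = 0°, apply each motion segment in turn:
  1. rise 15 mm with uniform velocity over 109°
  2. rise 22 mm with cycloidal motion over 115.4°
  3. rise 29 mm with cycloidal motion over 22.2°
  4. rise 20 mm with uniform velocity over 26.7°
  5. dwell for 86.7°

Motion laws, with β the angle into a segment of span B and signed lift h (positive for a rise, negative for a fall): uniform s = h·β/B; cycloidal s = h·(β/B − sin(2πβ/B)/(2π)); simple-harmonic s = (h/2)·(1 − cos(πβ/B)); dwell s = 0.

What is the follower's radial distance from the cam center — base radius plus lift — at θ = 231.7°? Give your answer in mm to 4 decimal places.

seg 1 [0°–109°] uniform, h=15: full span → s += 15 → s = 15.0000
seg 2 [109°–224.4°] cycloidal, h=22: full span → s += 22 → s = 37.0000
seg 3 [224.4°–246.6°] cycloidal, h=29: θ=231.7° here. β=7.3, B=22.2. 29·(0.3288 − sin(2π·0.3288)/(2π)) = 5.4752 → s = 42.4752
radial distance = base radius + s = 45 + 42.4752 = 87.4752

87.4752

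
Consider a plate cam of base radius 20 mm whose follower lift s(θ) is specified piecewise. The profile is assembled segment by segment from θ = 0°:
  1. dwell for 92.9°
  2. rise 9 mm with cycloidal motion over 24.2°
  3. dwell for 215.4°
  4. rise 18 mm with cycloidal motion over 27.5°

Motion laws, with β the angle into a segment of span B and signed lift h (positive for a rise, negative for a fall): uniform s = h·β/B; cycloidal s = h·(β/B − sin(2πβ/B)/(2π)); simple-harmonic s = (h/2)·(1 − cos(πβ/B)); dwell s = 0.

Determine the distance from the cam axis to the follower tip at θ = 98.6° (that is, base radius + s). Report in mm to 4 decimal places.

seg 1 [0°–92.9°] dwell: s stays 0.0000
seg 2 [92.9°–117.1°] cycloidal, h=9: θ=98.6° here. β=5.7, B=24.2. 9·(0.2355 − sin(2π·0.2355)/(2π)) = 0.6934 → s = 0.6934
radial distance = base radius + s = 20 + 0.6934 = 20.6934

20.6934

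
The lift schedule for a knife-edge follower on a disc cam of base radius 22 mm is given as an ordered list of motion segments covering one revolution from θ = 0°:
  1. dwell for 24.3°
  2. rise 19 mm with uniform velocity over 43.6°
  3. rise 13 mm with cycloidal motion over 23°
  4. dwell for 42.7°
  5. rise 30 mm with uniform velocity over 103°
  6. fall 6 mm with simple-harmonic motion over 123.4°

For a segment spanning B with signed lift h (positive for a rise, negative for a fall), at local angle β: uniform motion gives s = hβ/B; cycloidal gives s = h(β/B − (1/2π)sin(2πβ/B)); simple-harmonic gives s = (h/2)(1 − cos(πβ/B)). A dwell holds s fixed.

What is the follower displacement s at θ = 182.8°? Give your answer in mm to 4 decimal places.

seg 1 [0°–24.3°] dwell: s stays 0.0000
seg 2 [24.3°–67.9°] uniform, h=19: full span → s += 19 → s = 19.0000
seg 3 [67.9°–90.9°] cycloidal, h=13: full span → s += 13 → s = 32.0000
seg 4 [90.9°–133.6°] dwell: s stays 32.0000
seg 5 [133.6°–236.6°] uniform, h=30: θ=182.8° here. β=49.2, B=103. 30·49.2/103 = 14.3301 → s = 46.3301

46.3301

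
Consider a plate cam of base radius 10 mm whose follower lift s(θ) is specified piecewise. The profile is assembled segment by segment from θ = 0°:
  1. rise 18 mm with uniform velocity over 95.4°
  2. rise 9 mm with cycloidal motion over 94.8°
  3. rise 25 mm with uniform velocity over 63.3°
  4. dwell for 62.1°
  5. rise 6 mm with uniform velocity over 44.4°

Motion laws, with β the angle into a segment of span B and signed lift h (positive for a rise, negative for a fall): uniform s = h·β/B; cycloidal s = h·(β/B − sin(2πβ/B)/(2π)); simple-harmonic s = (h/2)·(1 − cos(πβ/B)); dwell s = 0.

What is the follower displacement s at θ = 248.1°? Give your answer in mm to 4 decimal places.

seg 1 [0°–95.4°] uniform, h=18: full span → s += 18 → s = 18.0000
seg 2 [95.4°–190.2°] cycloidal, h=9: full span → s += 9 → s = 27.0000
seg 3 [190.2°–253.5°] uniform, h=25: θ=248.1° here. β=57.9, B=63.3. 25·57.9/63.3 = 22.8673 → s = 49.8673

49.8673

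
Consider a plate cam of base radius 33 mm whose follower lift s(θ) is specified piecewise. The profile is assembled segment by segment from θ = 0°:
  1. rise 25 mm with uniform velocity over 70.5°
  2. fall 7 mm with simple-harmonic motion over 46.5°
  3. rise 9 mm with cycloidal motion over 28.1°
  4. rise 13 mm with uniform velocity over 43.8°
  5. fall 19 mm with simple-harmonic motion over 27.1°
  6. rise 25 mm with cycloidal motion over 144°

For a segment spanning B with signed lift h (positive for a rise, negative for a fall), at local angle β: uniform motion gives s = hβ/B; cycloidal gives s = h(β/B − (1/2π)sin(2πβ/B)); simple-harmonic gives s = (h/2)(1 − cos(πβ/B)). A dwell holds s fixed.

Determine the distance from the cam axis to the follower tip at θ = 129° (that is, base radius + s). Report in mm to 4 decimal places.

seg 1 [0°–70.5°] uniform, h=25: full span → s += 25 → s = 25.0000
seg 2 [70.5°–117°] simple-harmonic, h=-7: full span → s += -7 → s = 18.0000
seg 3 [117°–145.1°] cycloidal, h=9: θ=129° here. β=12, B=28.1. 9·(0.4270 − sin(2π·0.4270)/(2π)) = 3.2096 → s = 21.2096
radial distance = base radius + s = 33 + 21.2096 = 54.2096

54.2096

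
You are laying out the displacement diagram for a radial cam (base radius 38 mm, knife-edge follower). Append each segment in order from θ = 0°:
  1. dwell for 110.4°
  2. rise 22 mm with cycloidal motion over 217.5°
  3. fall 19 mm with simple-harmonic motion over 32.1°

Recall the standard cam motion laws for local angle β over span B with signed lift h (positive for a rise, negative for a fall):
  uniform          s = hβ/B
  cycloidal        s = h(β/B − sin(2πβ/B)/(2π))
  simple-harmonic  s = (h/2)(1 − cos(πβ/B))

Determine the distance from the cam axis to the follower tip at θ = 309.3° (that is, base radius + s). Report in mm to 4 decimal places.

seg 1 [0°–110.4°] dwell: s stays 0.0000
seg 2 [110.4°–327.9°] cycloidal, h=22: θ=309.3° here. β=198.9, B=217.5. 22·(0.9145 − sin(2π·0.9145)/(2π)) = 21.9108 → s = 21.9108
radial distance = base radius + s = 38 + 21.9108 = 59.9108

59.9108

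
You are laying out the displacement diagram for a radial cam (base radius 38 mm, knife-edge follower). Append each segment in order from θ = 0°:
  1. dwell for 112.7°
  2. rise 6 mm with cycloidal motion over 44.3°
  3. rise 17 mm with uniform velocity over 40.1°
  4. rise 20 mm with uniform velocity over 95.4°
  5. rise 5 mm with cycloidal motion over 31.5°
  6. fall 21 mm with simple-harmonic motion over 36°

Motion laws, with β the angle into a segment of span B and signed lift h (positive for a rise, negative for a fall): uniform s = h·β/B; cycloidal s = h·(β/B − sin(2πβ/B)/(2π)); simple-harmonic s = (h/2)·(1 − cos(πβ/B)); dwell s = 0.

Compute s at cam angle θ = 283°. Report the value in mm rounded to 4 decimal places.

seg 1 [0°–112.7°] dwell: s stays 0.0000
seg 2 [112.7°–157°] cycloidal, h=6: full span → s += 6 → s = 6.0000
seg 3 [157°–197.1°] uniform, h=17: full span → s += 17 → s = 23.0000
seg 4 [197.1°–292.5°] uniform, h=20: θ=283° here. β=85.9, B=95.4. 20·85.9/95.4 = 18.0084 → s = 41.0084

41.0084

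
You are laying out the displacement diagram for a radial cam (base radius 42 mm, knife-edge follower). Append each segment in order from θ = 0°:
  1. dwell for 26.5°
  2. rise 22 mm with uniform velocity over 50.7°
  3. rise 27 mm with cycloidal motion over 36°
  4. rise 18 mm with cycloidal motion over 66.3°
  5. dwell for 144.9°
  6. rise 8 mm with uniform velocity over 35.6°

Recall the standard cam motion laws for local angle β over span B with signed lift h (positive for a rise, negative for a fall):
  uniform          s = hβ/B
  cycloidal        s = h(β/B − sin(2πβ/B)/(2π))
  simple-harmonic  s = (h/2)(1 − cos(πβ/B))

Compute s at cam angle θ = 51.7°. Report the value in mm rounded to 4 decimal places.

seg 1 [0°–26.5°] dwell: s stays 0.0000
seg 2 [26.5°–77.2°] uniform, h=22: θ=51.7° here. β=25.2, B=50.7. 22·25.2/50.7 = 10.9349 → s = 10.9349

10.9349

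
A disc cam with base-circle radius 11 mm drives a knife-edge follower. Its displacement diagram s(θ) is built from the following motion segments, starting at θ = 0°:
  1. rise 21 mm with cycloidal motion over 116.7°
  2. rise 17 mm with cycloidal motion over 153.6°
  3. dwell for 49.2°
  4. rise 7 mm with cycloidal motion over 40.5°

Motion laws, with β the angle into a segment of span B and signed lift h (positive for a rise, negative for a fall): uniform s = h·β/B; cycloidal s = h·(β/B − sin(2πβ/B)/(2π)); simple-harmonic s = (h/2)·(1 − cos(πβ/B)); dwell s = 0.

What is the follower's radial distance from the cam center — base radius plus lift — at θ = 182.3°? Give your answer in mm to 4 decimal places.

seg 1 [0°–116.7°] cycloidal, h=21: full span → s += 21 → s = 21.0000
seg 2 [116.7°–270.3°] cycloidal, h=17: θ=182.3° here. β=65.6, B=153.6. 17·(0.4271 − sin(2π·0.4271)/(2π)) = 6.0637 → s = 27.0637
radial distance = base radius + s = 11 + 27.0637 = 38.0637

38.0637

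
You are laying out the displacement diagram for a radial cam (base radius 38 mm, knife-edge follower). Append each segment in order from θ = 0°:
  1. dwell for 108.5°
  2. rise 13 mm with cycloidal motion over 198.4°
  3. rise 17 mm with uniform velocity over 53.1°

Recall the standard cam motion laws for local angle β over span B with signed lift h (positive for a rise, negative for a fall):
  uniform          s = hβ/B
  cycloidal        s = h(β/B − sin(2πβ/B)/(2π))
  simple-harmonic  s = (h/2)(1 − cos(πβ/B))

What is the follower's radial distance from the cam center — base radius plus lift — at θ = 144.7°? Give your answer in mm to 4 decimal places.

seg 1 [0°–108.5°] dwell: s stays 0.0000
seg 2 [108.5°–306.9°] cycloidal, h=13: θ=144.7° here. β=36.2, B=198.4. 13·(0.1825 − sin(2π·0.1825)/(2π)) = 0.4865 → s = 0.4865
radial distance = base radius + s = 38 + 0.4865 = 38.4865

38.4865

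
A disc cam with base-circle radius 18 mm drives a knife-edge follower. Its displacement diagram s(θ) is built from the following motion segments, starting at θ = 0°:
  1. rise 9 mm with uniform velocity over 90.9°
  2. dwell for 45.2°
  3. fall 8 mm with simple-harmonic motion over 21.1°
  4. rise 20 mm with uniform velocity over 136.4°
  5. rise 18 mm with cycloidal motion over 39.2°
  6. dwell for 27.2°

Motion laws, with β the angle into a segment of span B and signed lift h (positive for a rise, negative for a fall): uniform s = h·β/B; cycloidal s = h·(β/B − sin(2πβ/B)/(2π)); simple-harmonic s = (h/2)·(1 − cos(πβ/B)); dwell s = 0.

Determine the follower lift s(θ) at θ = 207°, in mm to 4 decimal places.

seg 1 [0°–90.9°] uniform, h=9: full span → s += 9 → s = 9.0000
seg 2 [90.9°–136.1°] dwell: s stays 9.0000
seg 3 [136.1°–157.2°] simple-harmonic, h=-8: full span → s += -8 → s = 1.0000
seg 4 [157.2°–293.6°] uniform, h=20: θ=207° here. β=49.8, B=136.4. 20·49.8/136.4 = 7.3021 → s = 8.3021

8.3021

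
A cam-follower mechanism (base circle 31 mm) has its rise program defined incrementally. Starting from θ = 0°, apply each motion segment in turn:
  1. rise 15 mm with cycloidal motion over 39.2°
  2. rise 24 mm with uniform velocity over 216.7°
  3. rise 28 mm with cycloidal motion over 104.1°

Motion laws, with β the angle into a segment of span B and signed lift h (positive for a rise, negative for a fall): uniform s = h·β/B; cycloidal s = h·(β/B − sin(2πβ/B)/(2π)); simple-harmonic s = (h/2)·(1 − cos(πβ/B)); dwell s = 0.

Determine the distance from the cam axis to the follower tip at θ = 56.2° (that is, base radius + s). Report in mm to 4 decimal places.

seg 1 [0°–39.2°] cycloidal, h=15: full span → s += 15 → s = 15.0000
seg 2 [39.2°–255.9°] uniform, h=24: θ=56.2° here. β=17, B=216.7. 24·17/216.7 = 1.8828 → s = 16.8828
radial distance = base radius + s = 31 + 16.8828 = 47.8828

47.8828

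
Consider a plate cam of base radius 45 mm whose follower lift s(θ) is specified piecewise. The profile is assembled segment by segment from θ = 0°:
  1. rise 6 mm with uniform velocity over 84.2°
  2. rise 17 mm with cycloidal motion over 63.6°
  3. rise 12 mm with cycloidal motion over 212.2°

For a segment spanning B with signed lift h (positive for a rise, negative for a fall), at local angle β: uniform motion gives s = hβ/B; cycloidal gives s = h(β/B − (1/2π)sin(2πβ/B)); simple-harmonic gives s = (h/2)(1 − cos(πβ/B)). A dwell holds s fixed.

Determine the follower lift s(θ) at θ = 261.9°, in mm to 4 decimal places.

seg 1 [0°–84.2°] uniform, h=6: full span → s += 6 → s = 6.0000
seg 2 [84.2°–147.8°] cycloidal, h=17: full span → s += 17 → s = 23.0000
seg 3 [147.8°–360°] cycloidal, h=12: θ=261.9° here. β=114.1, B=212.2. 12·(0.5377 − sin(2π·0.5377)/(2π)) = 6.9006 → s = 29.9006

29.9006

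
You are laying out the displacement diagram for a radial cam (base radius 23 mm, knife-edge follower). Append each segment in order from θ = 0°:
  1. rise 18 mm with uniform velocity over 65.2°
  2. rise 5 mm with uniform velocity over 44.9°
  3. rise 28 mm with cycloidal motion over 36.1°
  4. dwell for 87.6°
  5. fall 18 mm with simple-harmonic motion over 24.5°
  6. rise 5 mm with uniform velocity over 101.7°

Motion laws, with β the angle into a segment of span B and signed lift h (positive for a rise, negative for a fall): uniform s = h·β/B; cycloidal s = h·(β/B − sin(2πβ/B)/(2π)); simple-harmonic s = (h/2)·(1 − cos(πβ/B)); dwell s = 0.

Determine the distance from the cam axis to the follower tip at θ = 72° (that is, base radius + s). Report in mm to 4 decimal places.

seg 1 [0°–65.2°] uniform, h=18: full span → s += 18 → s = 18.0000
seg 2 [65.2°–110.1°] uniform, h=5: θ=72° here. β=6.8, B=44.9. 5·6.8/44.9 = 0.7572 → s = 18.7572
radial distance = base radius + s = 23 + 18.7572 = 41.7572

41.7572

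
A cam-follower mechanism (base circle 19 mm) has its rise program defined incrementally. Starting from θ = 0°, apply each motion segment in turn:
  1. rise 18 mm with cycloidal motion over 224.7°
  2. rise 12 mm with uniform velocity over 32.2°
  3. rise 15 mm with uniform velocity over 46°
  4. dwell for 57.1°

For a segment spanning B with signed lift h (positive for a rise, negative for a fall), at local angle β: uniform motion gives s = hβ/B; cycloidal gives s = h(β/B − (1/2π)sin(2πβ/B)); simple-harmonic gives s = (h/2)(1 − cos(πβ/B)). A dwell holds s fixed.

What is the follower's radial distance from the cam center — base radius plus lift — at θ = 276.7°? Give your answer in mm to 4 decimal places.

seg 1 [0°–224.7°] cycloidal, h=18: full span → s += 18 → s = 18.0000
seg 2 [224.7°–256.9°] uniform, h=12: full span → s += 12 → s = 30.0000
seg 3 [256.9°–302.9°] uniform, h=15: θ=276.7° here. β=19.8, B=46. 15·19.8/46 = 6.4565 → s = 36.4565
radial distance = base radius + s = 19 + 36.4565 = 55.4565

55.4565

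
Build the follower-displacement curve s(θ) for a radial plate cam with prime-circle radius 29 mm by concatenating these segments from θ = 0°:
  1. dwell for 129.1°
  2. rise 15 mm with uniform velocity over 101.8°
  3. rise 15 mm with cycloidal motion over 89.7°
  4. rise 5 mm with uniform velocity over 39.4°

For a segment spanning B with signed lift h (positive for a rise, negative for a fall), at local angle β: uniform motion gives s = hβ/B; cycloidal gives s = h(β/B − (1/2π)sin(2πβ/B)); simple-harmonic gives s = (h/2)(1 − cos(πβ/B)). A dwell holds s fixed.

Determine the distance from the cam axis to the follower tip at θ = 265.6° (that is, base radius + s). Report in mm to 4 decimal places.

seg 1 [0°–129.1°] dwell: s stays 0.0000
seg 2 [129.1°–230.9°] uniform, h=15: full span → s += 15 → s = 15.0000
seg 3 [230.9°–320.6°] cycloidal, h=15: θ=265.6° here. β=34.7, B=89.7. 15·(0.3868 − sin(2π·0.3868)/(2π)) = 4.2448 → s = 19.2448
radial distance = base radius + s = 29 + 19.2448 = 48.2448

48.2448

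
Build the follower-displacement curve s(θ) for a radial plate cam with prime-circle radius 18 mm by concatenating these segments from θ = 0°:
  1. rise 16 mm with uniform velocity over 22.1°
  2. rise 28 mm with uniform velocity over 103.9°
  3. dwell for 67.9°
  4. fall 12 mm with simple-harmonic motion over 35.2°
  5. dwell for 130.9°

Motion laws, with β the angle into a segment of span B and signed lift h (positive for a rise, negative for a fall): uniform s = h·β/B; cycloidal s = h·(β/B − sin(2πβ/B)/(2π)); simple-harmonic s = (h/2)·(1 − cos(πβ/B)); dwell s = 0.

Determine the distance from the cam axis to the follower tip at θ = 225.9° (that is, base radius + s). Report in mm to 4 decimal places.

seg 1 [0°–22.1°] uniform, h=16: full span → s += 16 → s = 16.0000
seg 2 [22.1°–126°] uniform, h=28: full span → s += 28 → s = 44.0000
seg 3 [126°–193.9°] dwell: s stays 44.0000
seg 4 [193.9°–229.1°] simple-harmonic, h=-12: θ=225.9° here. β=32, B=35.2. -12/2·(1 − cos(π·0.9091)) = -11.7570 → s = 32.2430
radial distance = base radius + s = 18 + 32.2430 = 50.2430

50.2430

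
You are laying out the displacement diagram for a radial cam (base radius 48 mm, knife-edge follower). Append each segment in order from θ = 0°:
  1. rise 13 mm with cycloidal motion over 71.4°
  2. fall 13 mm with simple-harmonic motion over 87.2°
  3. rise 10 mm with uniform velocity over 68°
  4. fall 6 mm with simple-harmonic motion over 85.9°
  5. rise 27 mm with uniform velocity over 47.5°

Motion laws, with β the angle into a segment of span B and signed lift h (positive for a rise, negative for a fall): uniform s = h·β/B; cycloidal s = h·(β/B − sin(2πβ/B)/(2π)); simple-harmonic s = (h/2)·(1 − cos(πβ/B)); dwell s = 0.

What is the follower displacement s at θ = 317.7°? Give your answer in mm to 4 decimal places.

seg 1 [0°–71.4°] cycloidal, h=13: full span → s += 13 → s = 13.0000
seg 2 [71.4°–158.6°] simple-harmonic, h=-13: full span → s += -13 → s = 0.0000
seg 3 [158.6°–226.6°] uniform, h=10: full span → s += 10 → s = 10.0000
seg 4 [226.6°–312.5°] simple-harmonic, h=-6: full span → s += -6 → s = 4.0000
seg 5 [312.5°–360°] uniform, h=27: θ=317.7° here. β=5.2, B=47.5. 27·5.2/47.5 = 2.9558 → s = 6.9558

6.9558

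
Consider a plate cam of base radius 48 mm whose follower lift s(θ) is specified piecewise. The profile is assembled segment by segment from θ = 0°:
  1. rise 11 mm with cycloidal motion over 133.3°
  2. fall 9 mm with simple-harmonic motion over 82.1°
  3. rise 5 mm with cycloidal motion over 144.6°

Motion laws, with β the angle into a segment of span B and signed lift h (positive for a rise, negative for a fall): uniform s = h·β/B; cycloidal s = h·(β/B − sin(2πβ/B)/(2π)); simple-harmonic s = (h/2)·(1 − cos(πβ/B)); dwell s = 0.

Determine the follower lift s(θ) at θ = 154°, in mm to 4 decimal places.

seg 1 [0°–133.3°] cycloidal, h=11: full span → s += 11 → s = 11.0000
seg 2 [133.3°–215.4°] simple-harmonic, h=-9: θ=154° here. β=20.7, B=82.1. -9/2·(1 − cos(π·0.2521)) = -1.3394 → s = 9.6606

9.6606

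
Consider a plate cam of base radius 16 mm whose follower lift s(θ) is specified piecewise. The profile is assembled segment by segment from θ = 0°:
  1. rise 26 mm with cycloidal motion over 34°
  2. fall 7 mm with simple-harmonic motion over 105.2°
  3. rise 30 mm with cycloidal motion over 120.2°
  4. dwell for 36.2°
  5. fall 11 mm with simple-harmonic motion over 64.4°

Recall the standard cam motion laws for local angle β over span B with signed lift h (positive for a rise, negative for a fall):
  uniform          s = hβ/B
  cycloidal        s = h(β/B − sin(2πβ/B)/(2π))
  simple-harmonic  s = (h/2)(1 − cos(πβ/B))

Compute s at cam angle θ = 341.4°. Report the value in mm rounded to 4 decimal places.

seg 1 [0°–34°] cycloidal, h=26: full span → s += 26 → s = 26.0000
seg 2 [34°–139.2°] simple-harmonic, h=-7: full span → s += -7 → s = 19.0000
seg 3 [139.2°–259.4°] cycloidal, h=30: full span → s += 30 → s = 49.0000
seg 4 [259.4°–295.6°] dwell: s stays 49.0000
seg 5 [295.6°–360°] simple-harmonic, h=-11: θ=341.4° here. β=45.8, B=64.4. -11/2·(1 − cos(π·0.7112)) = -8.8871 → s = 40.1129

40.1129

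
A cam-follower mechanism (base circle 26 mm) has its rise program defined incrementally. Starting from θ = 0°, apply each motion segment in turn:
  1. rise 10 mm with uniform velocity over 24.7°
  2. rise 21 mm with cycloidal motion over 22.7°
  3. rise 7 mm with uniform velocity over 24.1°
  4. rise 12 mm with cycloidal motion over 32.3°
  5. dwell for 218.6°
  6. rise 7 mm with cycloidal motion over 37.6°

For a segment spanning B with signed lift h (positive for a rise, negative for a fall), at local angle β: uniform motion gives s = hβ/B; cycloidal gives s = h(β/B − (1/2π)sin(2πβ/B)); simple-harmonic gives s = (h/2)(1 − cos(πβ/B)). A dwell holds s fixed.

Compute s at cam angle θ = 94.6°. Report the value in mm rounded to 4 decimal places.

seg 1 [0°–24.7°] uniform, h=10: full span → s += 10 → s = 10.0000
seg 2 [24.7°–47.4°] cycloidal, h=21: full span → s += 21 → s = 31.0000
seg 3 [47.4°–71.5°] uniform, h=7: full span → s += 7 → s = 38.0000
seg 4 [71.5°–103.8°] cycloidal, h=12: θ=94.6° here. β=23.1, B=32.3. 12·(0.7152 − sin(2π·0.7152)/(2π)) = 10.4464 → s = 48.4464

48.4464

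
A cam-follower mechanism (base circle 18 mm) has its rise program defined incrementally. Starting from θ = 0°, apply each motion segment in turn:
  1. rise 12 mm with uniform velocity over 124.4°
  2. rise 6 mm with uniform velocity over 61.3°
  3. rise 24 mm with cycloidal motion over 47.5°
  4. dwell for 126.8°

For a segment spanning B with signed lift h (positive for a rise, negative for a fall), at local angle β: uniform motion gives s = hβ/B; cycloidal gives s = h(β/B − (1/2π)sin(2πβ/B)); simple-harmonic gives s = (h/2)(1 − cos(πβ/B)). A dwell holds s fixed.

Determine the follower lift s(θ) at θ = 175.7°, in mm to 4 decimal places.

seg 1 [0°–124.4°] uniform, h=12: full span → s += 12 → s = 12.0000
seg 2 [124.4°–185.7°] uniform, h=6: θ=175.7° here. β=51.3, B=61.3. 6·51.3/61.3 = 5.0212 → s = 17.0212

17.0212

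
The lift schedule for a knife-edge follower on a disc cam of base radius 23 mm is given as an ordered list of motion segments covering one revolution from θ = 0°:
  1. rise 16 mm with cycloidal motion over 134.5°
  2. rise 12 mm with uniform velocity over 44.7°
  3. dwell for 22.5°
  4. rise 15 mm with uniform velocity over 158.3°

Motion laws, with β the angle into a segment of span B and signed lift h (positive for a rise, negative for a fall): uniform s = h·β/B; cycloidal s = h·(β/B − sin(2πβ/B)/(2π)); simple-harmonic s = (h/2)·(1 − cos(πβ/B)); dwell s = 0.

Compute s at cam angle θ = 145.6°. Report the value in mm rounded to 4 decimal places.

seg 1 [0°–134.5°] cycloidal, h=16: full span → s += 16 → s = 16.0000
seg 2 [134.5°–179.2°] uniform, h=12: θ=145.6° here. β=11.1, B=44.7. 12·11.1/44.7 = 2.9799 → s = 18.9799

18.9799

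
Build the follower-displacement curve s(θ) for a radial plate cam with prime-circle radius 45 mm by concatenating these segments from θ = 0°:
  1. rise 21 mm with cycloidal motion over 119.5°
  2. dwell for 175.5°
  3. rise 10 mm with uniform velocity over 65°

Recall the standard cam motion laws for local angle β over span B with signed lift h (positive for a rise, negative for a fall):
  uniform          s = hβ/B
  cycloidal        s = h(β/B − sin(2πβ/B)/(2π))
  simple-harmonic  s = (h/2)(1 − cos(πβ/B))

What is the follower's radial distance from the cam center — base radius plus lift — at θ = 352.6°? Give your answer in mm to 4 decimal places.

seg 1 [0°–119.5°] cycloidal, h=21: full span → s += 21 → s = 21.0000
seg 2 [119.5°–295°] dwell: s stays 21.0000
seg 3 [295°–360°] uniform, h=10: θ=352.6° here. β=57.6, B=65. 10·57.6/65 = 8.8615 → s = 29.8615
radial distance = base radius + s = 45 + 29.8615 = 74.8615

74.8615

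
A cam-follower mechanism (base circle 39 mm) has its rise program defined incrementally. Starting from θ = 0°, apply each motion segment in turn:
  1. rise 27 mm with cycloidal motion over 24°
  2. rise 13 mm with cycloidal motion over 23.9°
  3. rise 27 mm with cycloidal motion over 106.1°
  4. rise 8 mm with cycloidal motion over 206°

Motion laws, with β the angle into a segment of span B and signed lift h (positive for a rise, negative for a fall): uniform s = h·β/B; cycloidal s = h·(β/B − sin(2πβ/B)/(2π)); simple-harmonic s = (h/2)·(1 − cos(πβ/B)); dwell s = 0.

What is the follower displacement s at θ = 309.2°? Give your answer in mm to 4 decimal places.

seg 1 [0°–24°] cycloidal, h=27: full span → s += 27 → s = 27.0000
seg 2 [24°–47.9°] cycloidal, h=13: full span → s += 13 → s = 40.0000
seg 3 [47.9°–154°] cycloidal, h=27: full span → s += 27 → s = 67.0000
seg 4 [154°–360°] cycloidal, h=8: θ=309.2° here. β=155.2, B=206. 8·(0.7534 − sin(2π·0.7534)/(2π)) = 7.3001 → s = 74.3001

74.3001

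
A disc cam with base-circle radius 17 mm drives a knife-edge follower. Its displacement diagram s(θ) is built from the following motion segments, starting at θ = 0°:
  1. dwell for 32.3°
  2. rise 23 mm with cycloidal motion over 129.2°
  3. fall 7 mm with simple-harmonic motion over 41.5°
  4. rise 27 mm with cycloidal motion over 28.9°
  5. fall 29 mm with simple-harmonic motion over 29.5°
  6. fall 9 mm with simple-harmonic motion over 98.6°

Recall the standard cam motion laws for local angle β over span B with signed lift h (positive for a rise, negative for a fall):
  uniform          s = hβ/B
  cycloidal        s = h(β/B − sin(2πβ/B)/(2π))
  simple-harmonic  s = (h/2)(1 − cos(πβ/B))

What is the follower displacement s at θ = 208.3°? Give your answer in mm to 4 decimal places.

seg 1 [0°–32.3°] dwell: s stays 0.0000
seg 2 [32.3°–161.5°] cycloidal, h=23: full span → s += 23 → s = 23.0000
seg 3 [161.5°–203°] simple-harmonic, h=-7: full span → s += -7 → s = 16.0000
seg 4 [203°–231.9°] cycloidal, h=27: θ=208.3° here. β=5.3, B=28.9. 27·(0.1834 − sin(2π·0.1834)/(2π)) = 1.0253 → s = 17.0253

17.0253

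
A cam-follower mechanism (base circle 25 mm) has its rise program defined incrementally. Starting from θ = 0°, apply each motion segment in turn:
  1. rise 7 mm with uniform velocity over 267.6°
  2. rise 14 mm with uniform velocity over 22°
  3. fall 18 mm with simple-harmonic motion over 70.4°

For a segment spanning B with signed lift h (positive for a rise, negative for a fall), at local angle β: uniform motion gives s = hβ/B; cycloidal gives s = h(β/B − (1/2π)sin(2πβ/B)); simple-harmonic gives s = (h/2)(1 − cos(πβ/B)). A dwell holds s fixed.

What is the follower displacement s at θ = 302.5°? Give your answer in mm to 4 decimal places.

seg 1 [0°–267.6°] uniform, h=7: full span → s += 7 → s = 7.0000
seg 2 [267.6°–289.6°] uniform, h=14: full span → s += 14 → s = 21.0000
seg 3 [289.6°–360°] simple-harmonic, h=-18: θ=302.5° here. β=12.9, B=70.4. -18/2·(1 − cos(π·0.1832)) = -1.4505 → s = 19.5495

19.5495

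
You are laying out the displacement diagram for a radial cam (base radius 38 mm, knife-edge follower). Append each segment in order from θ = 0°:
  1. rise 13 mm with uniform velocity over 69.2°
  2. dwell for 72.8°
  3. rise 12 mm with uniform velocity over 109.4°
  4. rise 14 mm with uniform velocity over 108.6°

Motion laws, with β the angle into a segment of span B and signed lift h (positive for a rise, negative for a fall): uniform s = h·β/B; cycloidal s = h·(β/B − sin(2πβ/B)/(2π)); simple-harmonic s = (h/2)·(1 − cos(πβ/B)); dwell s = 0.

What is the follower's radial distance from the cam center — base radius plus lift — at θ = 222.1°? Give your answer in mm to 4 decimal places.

seg 1 [0°–69.2°] uniform, h=13: full span → s += 13 → s = 13.0000
seg 2 [69.2°–142°] dwell: s stays 13.0000
seg 3 [142°–251.4°] uniform, h=12: θ=222.1° here. β=80.1, B=109.4. 12·80.1/109.4 = 8.7861 → s = 21.7861
radial distance = base radius + s = 38 + 21.7861 = 59.7861

59.7861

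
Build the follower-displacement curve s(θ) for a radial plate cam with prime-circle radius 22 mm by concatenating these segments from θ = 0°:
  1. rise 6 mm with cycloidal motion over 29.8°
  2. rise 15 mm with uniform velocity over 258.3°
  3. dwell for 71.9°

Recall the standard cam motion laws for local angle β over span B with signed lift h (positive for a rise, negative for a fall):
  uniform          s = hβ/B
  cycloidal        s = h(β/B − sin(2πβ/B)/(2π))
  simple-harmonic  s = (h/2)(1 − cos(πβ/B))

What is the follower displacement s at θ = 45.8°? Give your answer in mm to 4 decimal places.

seg 1 [0°–29.8°] cycloidal, h=6: full span → s += 6 → s = 6.0000
seg 2 [29.8°–288.1°] uniform, h=15: θ=45.8° here. β=16, B=258.3. 15·16/258.3 = 0.9292 → s = 6.9292

6.9292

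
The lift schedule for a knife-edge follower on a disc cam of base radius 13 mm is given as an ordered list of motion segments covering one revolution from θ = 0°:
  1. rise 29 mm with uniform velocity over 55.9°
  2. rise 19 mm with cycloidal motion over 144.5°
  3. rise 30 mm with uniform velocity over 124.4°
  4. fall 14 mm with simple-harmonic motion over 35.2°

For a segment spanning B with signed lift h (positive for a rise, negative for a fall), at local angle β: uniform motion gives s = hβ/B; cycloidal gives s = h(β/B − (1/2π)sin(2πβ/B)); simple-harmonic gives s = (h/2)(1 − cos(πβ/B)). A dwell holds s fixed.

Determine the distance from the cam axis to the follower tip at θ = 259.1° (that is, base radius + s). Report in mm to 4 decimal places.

seg 1 [0°–55.9°] uniform, h=29: full span → s += 29 → s = 29.0000
seg 2 [55.9°–200.4°] cycloidal, h=19: full span → s += 19 → s = 48.0000
seg 3 [200.4°–324.8°] uniform, h=30: θ=259.1° here. β=58.7, B=124.4. 30·58.7/124.4 = 14.1559 → s = 62.1559
radial distance = base radius + s = 13 + 62.1559 = 75.1559

75.1559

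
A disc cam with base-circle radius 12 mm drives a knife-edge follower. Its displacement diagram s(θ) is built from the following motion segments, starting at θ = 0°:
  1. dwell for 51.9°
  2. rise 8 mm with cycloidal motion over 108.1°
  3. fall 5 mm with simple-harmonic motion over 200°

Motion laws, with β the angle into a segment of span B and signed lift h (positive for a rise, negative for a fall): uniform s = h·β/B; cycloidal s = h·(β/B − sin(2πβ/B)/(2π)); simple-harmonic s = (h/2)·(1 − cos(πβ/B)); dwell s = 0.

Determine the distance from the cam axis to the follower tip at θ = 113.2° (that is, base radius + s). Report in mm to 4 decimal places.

seg 1 [0°–51.9°] dwell: s stays 0.0000
seg 2 [51.9°–160°] cycloidal, h=8: θ=113.2° here. β=61.3, B=108.1. 8·(0.5671 − sin(2π·0.5671)/(2π)) = 5.0573 → s = 5.0573
radial distance = base radius + s = 12 + 5.0573 = 17.0573

17.0573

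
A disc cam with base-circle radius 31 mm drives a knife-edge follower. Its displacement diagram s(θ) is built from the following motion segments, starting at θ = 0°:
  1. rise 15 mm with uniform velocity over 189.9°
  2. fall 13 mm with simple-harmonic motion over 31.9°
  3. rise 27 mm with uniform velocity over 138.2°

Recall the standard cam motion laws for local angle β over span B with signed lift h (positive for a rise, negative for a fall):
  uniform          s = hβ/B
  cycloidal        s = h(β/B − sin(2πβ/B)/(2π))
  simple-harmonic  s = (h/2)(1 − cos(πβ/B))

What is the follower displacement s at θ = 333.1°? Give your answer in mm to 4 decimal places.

seg 1 [0°–189.9°] uniform, h=15: full span → s += 15 → s = 15.0000
seg 2 [189.9°–221.8°] simple-harmonic, h=-13: full span → s += -13 → s = 2.0000
seg 3 [221.8°–360°] uniform, h=27: θ=333.1° here. β=111.3, B=138.2. 27·111.3/138.2 = 21.7446 → s = 23.7446

23.7446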